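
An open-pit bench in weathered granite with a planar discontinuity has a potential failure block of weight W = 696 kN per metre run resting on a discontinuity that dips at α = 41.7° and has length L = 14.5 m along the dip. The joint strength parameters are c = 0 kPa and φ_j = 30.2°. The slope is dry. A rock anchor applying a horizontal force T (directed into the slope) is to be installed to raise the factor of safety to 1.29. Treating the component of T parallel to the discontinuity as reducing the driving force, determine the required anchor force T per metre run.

Resolving forces along and normal to the sliding plane, with the horizontal anchor force T adding T·sinα to the effective normal force and T·cosα acting up the plane against the driving force:
FS = [cL + (W cosα + T sinα) tanφ_j] / [W sinα − T cosα]
Without the anchor: N' = 519.7 kN/m, driving T_d = 463.0 kN/m, resisting R = 0·14.5 + 519.7·tan30.2° = 302.4 kN/m, FS = 0.65.
Setting FS = 1.29 and solving for T:
1.29·(463.0 − T cos41.7°) = 302.4 + T sin41.7°·tan30.2°
T·(sin41.7°·tan30.2° + 1.29·cos41.7°) = 1.29·463.0 − 302.4
T·(0.6652·0.5820 + 1.29·0.7466) = 597.3 − 302.4 = 294.8
T·1.3503 = 294.8
T = 218.3 kN/m

T = 218 kN/m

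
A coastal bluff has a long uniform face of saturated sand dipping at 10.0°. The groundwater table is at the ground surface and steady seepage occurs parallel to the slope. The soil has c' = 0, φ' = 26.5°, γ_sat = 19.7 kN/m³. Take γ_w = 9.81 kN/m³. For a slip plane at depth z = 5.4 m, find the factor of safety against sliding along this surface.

With seepage parallel to the slope and the water table at the surface, the effective normal stress on the slip plane uses the buoyant unit weight γ' = γ_sat − γ_w while the driving shear stress uses γ_sat:
FS = [c' + γ' z cos²β tanφ'] / [γ_sat z sinβ cosβ]
(For c' = 0 this reduces to FS = (γ'/γ_sat)·tanφ'/tanβ.)
γ' = 19.7 − 9.81 = 9.89 kN/m³
Numerator = 0.0 + 9.89·5.4·cos²10.0°·tan26.5° = 0.0 + 9.89·5.4·0.9698·0.4986 = 25.824 kPa
Denominator = 19.7·5.4·sin10.0°·cos10.0° = 19.7·5.4·0.1736·0.9848 = 18.192 kPa
FS = 25.824 / 18.192 = 1.420

FS = 1.42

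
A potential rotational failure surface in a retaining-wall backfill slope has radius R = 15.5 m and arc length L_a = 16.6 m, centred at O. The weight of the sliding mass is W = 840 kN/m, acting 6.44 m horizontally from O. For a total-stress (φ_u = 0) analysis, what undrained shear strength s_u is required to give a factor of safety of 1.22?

s_u = 25.6 kPa

FS = s_u·L_a·R / (W·d), so s_u = FS·W·d / (L_a·R).
s_u = 1.22·840·6.44 / (16.60·15.5) = 6599.7 / 257.30 = 25.65 kPa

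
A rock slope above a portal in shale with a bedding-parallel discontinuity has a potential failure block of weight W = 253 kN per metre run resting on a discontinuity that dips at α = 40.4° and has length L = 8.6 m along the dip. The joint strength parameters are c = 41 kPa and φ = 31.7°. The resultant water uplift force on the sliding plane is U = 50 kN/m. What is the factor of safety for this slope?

FS = 2.69

Resolving the block weight along and normal to the plane and applying the Mohr–Coulomb strength on the joint:
N' = W cosα − U = 253·cos40.4° − 50 = 142.7 kN/m
Driving force T = W sinα = 253·sin40.4° = 164.0 kN/m
Resisting force R = c·L + N'·tanφ = 41·8.6 + 142.7·tan31.7° = 352.6 + 88.1 = 440.7 kN/m
FS = R / T = 440.7 / 164.0 = 2.688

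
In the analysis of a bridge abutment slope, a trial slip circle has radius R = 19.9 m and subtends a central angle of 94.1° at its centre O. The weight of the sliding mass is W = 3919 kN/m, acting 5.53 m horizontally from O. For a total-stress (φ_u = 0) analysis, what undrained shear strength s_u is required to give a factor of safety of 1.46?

s_u = 48.6 kPa

FS = s_u·L_a·R / (W·d), so s_u = FS·W·d / (L_a·R).
Arc length L_a = R·θ = 19.9·(94.1°·π/180) = 19.9·1.6424 = 32.68 m
s_u = 1.46·3919·5.53 / (32.68·19.9) = 31641.2 / 650.39 = 48.65 kPa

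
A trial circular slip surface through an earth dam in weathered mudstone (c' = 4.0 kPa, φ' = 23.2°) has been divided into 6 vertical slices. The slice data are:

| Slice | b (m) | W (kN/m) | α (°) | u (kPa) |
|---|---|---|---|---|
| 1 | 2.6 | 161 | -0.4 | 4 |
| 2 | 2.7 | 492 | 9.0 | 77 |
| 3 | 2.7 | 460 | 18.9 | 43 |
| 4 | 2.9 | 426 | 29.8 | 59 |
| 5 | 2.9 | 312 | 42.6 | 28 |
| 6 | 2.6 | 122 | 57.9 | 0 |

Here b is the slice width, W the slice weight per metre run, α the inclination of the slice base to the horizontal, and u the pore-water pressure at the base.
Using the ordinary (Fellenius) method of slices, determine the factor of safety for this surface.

Ordinary method of slices: FS = Σ[c'·Δl_i + (W_i cosα_i − u_i·Δl_i)·tanφ'] / Σ W_i sinα_i, with Δl_i = b_i / cosα_i.
Slice 1: Δl = 2.6/cos(-0.4°) = 2.600 m; N'_1 = 161·cos(-0.4°) − 4·2.600 = 150.6; c'Δl = 10.40; W sinα = -1.1
Slice 2: Δl = 2.7/cos9.0° = 2.734 m; N'_2 = 492·cos9.0° − 77·2.734 = 275.5; c'Δl = 10.93; W sinα = 77.0
Slice 3: Δl = 2.7/cos18.9° = 2.854 m; N'_3 = 460·cos18.9° − 43·2.854 = 312.5; c'Δl = 11.42; W sinα = 149.0
Slice 4: Δl = 2.9/cos29.8° = 3.342 m; N'_4 = 426·cos29.8° − 59·3.342 = 172.5; c'Δl = 13.37; W sinα = 211.7
Slice 5: Δl = 2.9/cos42.6° = 3.940 m; N'_5 = 312·cos42.6° − 28·3.940 = 119.4; c'Δl = 15.76; W sinα = 211.2
Slice 6: Δl = 2.6/cos57.9° = 4.893 m; N'_6 = 122·cos57.9° − 0·4.893 = 64.8; c'Δl = 19.57; W sinα = 103.3
Σc'Δl = 81.4 kN/m; ΣN' = 1095.2 kN/m; ΣW sinα = 751.1 kN/m
Resisting = 81.4 + 1095.2·tan23.2° = 81.4 + 469.4 = 550.9 kN/m
FS = 550.9 / 751.1 = 0.733

FS = 0.73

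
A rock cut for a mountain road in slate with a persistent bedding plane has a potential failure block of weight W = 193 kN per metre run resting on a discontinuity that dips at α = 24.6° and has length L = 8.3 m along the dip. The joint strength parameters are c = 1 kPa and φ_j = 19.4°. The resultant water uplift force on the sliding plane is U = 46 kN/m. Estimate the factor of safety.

Resolving the block weight along and normal to the plane and applying the Mohr–Coulomb strength on the joint:
N' = W cosα − U = 193·cos24.6° − 46 = 129.5 kN/m
Driving force T = W sinα = 193·sin24.6° = 80.3 kN/m
Resisting force R = c·L + N'·tanφ_j = 1·8.3 + 129.5·tan19.4° = 8.3 + 45.6 = 53.9 kN/m
FS = R / T = 53.9 / 80.3 = 0.671

FS = 0.67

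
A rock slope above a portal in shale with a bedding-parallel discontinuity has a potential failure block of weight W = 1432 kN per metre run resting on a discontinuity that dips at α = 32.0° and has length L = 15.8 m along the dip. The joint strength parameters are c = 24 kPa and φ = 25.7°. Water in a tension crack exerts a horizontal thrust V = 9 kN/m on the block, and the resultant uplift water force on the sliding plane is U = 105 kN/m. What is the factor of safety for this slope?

FS = 1.19

Resolving the block weight along and normal to the plane and applying the Mohr–Coulomb strength on the joint:
N' = W cosα − U − V sinα = 1432·cos32.0° − 105 − 9·sin32.0° = 1104.6 kN/m
Driving force T = W sinα + V cosα = 1432·sin32.0° + 9·cos32.0° = 766.5 kN/m
Resisting force R = c·L + N'·tanφ = 24·15.8 + 1104.6·tan25.7° = 379.2 + 531.6 = 910.8 kN/m
FS = R / T = 910.8 / 766.5 = 1.188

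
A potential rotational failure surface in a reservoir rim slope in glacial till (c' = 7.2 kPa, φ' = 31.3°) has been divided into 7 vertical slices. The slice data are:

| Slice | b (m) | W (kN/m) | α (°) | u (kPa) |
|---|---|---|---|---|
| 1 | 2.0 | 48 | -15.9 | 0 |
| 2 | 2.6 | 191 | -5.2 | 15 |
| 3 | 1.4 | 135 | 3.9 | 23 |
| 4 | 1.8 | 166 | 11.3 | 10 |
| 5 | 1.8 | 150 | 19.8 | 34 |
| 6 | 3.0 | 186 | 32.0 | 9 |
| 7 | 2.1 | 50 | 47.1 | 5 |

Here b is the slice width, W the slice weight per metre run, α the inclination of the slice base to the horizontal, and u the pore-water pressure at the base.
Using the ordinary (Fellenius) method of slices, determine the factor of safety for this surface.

FS = 2.65

Ordinary method of slices: FS = Σ[c'·Δl_i + (W_i cosα_i − u_i·Δl_i)·tanφ'] / Σ W_i sinα_i, with Δl_i = b_i / cosα_i.
Slice 1: Δl = 2.0/cos(-15.9°) = 2.080 m; N'_1 = 48·cos(-15.9°) − 0·2.080 = 46.2; c'Δl = 14.97; W sinα = -13.2
Slice 2: Δl = 2.6/cos(-5.2°) = 2.611 m; N'_2 = 191·cos(-5.2°) − 15·2.611 = 151.1; c'Δl = 18.80; W sinα = -17.3
Slice 3: Δl = 1.4/cos3.9° = 1.403 m; N'_3 = 135·cos3.9° − 23·1.403 = 102.4; c'Δl = 10.10; W sinα = 9.2
Slice 4: Δl = 1.8/cos11.3° = 1.836 m; N'_4 = 166·cos11.3° − 10·1.836 = 144.4; c'Δl = 13.22; W sinα = 32.5
Slice 5: Δl = 1.8/cos19.8° = 1.913 m; N'_5 = 150·cos19.8° − 34·1.913 = 76.1; c'Δl = 13.77; W sinα = 50.8
Slice 6: Δl = 3.0/cos32.0° = 3.538 m; N'_6 = 186·cos32.0° − 9·3.538 = 125.9; c'Δl = 25.47; W sinα = 98.6
Slice 7: Δl = 2.1/cos47.1° = 3.085 m; N'_7 = 50·cos47.1° − 5·3.085 = 18.6; c'Δl = 22.21; W sinα = 36.6
Σc'Δl = 118.5 kN/m; ΣN' = 664.7 kN/m; ΣW sinα = 197.3 kN/m
Resisting = 118.5 + 664.7·tan31.3° = 118.5 + 404.1 = 522.7 kN/m
FS = 522.7 / 197.3 = 2.650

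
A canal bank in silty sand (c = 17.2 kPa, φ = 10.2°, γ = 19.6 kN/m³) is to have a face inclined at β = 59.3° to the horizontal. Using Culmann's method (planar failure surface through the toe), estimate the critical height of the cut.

Culmann's analysis gives the critical failure plane at α_cr = (β + φ)/2 = (59.3 + 10.2)/2 = 34.8°, and the critical height
H_c = (4c/γ) · sinβ cosφ / [1 − cos(β − φ)]
    = (4·17.2/19.6) · sin59.3°·cos10.2° / [1 − cos(49.1°)]
    = 3.510 · 0.8599·0.9842 / [1 − 0.6547]
    = 3.510 · 0.8463 / 0.3453
    = 8.60 m

H_c = 8.60 m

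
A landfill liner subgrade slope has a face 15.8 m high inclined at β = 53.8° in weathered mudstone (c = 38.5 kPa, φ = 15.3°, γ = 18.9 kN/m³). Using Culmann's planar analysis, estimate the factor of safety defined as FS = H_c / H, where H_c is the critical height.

FS = 1.85

H_c = (4c/γ) · sinβ cosφ / [1 − cos(β − φ)]
    = (4·38.5/18.9) · sin53.8°·cos15.3° / [1 − cos38.5°]
    = 8.148 · 0.7784 / 0.2174 = 29.17 m
FS = H_c / H = 29.17 / 15.8 = 1.846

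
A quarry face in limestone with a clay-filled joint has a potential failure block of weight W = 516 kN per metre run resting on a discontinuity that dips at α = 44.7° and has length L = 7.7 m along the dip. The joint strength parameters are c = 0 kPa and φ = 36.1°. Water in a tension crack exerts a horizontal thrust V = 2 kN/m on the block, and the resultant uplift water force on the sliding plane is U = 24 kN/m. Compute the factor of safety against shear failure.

Resolving the block weight along and normal to the plane and applying the Mohr–Coulomb strength on the joint:
N' = W cosα − U − V sinα = 516·cos44.7° − 24 − 2·sin44.7° = 341.4 kN/m
Driving force T = W sinα + V cosα = 516·sin44.7° + 2·cos44.7° = 364.4 kN/m
Resisting force R = c·L + N'·tanφ = 0·7.7 + 341.4·tan36.1° = 0.0 + 248.9 = 248.9 kN/m
FS = R / T = 248.9 / 364.4 = 0.683

FS = 0.68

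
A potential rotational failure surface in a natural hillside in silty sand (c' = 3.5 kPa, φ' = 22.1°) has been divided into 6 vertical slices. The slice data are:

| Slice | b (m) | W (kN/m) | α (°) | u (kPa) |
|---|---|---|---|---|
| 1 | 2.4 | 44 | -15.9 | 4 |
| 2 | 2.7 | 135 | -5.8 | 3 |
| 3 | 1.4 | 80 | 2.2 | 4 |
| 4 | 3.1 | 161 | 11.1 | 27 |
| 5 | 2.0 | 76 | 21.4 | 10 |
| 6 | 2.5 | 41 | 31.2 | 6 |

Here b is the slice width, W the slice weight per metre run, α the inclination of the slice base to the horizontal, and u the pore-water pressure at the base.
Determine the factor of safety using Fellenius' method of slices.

FS = 3.54

Ordinary method of slices: FS = Σ[c'·Δl_i + (W_i cosα_i − u_i·Δl_i)·tanφ'] / Σ W_i sinα_i, with Δl_i = b_i / cosα_i.
Slice 1: Δl = 2.4/cos(-15.9°) = 2.495 m; N'_1 = 44·cos(-15.9°) − 4·2.495 = 32.3; c'Δl = 8.73; W sinα = -12.1
Slice 2: Δl = 2.7/cos(-5.8°) = 2.714 m; N'_2 = 135·cos(-5.8°) − 3·2.714 = 126.2; c'Δl = 9.50; W sinα = -13.6
Slice 3: Δl = 1.4/cos2.2° = 1.401 m; N'_3 = 80·cos2.2° − 4·1.401 = 74.3; c'Δl = 4.90; W sinα = 3.1
Slice 4: Δl = 3.1/cos11.1° = 3.159 m; N'_4 = 161·cos11.1° − 27·3.159 = 72.7; c'Δl = 11.06; W sinα = 31.0
Slice 5: Δl = 2.0/cos21.4° = 2.148 m; N'_5 = 76·cos21.4° − 10·2.148 = 49.3; c'Δl = 7.52; W sinα = 27.7
Slice 6: Δl = 2.5/cos31.2° = 2.923 m; N'_6 = 41·cos31.2° − 6·2.923 = 17.5; c'Δl = 10.23; W sinα = 21.2
Σc'Δl = 51.9 kN/m; ΣN' = 372.3 kN/m; ΣW sinα = 57.3 kN/m
Resisting = 51.9 + 372.3·tan22.1° = 51.9 + 151.2 = 203.1 kN/m
FS = 203.1 / 57.3 = 3.543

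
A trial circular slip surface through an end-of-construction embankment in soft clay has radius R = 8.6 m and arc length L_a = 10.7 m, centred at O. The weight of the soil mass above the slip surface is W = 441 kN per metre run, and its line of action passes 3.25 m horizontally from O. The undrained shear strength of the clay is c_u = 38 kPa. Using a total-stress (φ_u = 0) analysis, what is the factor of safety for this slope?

Taking moments about the centre O, the resisting moment is provided by the undrained shear strength acting along the arc:
M_R = c_u·L_a·R = 38·10.70·8.6 = 3496.8 kN·m/m
M_D = W·d = 441·3.25 = 1433.2 kN·m/m
FS = M_R / M_D = 3496.8 / 1433.2 = 2.440

FS = 2.44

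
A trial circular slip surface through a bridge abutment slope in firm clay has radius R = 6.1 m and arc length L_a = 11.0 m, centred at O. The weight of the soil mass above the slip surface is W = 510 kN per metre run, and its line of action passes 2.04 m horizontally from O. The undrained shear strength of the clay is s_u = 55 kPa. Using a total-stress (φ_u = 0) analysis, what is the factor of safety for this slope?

Taking moments about the centre O, the resisting moment is provided by the undrained shear strength acting along the arc:
M_R = s_u·L_a·R = 55·11.00·6.1 = 3690.5 kN·m/m
M_D = W·d = 510·2.04 = 1040.4 kN·m/m
FS = M_R / M_D = 3690.5 / 1040.4 = 3.547

FS = 3.55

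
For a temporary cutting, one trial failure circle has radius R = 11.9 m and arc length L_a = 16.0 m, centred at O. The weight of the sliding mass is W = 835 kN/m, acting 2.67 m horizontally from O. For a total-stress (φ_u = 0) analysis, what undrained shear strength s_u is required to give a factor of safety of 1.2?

s_u = 14.1 kPa

FS = s_u·L_a·R / (W·d), so s_u = FS·W·d / (L_a·R).
s_u = 1.2·835·2.67 / (16.00·11.9) = 2675.3 / 190.40 = 14.05 kPa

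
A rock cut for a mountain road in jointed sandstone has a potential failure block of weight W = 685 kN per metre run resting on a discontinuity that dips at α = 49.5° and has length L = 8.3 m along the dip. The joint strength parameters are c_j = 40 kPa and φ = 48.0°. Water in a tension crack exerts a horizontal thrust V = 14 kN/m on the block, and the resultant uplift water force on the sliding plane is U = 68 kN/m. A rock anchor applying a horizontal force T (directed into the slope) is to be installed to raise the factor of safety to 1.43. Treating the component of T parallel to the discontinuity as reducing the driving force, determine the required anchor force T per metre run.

T = 11 kN/m

Resolving forces along and normal to the sliding plane, with the horizontal anchor force T adding T·sinα to the effective normal force and T·cosα acting up the plane against the driving force:
FS = [c_jL + (W cosα − U − V sinα + T sinα) tanφ] / [W sinα + V cosα − T cosα]
Without the anchor: N' = 366.2 kN/m, driving T_d = 530.0 kN/m, resisting R = 40·8.3 + 366.2·tan48.0° = 738.7 kN/m, FS = 1.39.
Setting FS = 1.43 and solving for T:
1.43·(530.0 − T cos49.5°) = 738.7 + T sin49.5°·tan48.0°
T·(sin49.5°·tan48.0° + 1.43·cos49.5°) = 1.43·530.0 − 738.7
T·(0.7604·1.1106 + 1.43·0.6494) = 757.9 − 738.7 = 19.1
T·1.7732 = 19.1
T = 10.8 kN/m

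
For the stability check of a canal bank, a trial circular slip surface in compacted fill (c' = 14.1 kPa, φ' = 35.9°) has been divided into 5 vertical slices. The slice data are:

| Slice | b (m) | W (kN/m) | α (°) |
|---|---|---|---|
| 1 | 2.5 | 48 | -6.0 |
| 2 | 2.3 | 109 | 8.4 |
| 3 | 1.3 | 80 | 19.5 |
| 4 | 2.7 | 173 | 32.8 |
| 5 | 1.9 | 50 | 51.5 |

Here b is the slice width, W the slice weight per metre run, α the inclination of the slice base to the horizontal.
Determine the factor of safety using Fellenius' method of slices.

Ordinary method of slices: FS = Σ[c'·Δl_i + (W_i cosα_i)·tanφ'] / Σ W_i sinα_i, with Δl_i = b_i / cosα_i.
Slice 1: Δl = 2.5/cos(-6.0°) = 2.514 m; N'_1 = 48·cos(-6.0°) = 47.7; c'Δl = 35.44; W sinα = -5.0
Slice 2: Δl = 2.3/cos8.4° = 2.325 m; N'_2 = 109·cos8.4° = 107.8; c'Δl = 32.78; W sinα = 15.9
Slice 3: Δl = 1.3/cos19.5° = 1.379 m; N'_3 = 80·cos19.5° = 75.4; c'Δl = 19.45; W sinα = 26.7
Slice 4: Δl = 2.7/cos32.8° = 3.212 m; N'_4 = 173·cos32.8° = 145.4; c'Δl = 45.29; W sinα = 93.7
Slice 5: Δl = 1.9/cos51.5° = 3.052 m; N'_5 = 50·cos51.5° = 31.1; c'Δl = 43.04; W sinα = 39.1
Σc'Δl = 176.0 kN/m; ΣN' = 407.5 kN/m; ΣW sinα = 170.5 kN/m
Resisting = 176.0 + 407.5·tan35.9° = 176.0 + 295.0 = 471.0 kN/m
FS = 471.0 / 170.5 = 2.763

FS = 2.76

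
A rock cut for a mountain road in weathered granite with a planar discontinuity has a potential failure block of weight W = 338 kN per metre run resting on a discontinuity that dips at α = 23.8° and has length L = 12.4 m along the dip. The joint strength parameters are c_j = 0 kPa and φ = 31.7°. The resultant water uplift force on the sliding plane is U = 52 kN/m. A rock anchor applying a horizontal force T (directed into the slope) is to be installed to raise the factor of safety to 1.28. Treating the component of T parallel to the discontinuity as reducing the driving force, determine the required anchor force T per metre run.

Resolving forces along and normal to the sliding plane, with the horizontal anchor force T adding T·sinα to the effective normal force and T·cosα acting up the plane against the driving force:
FS = [c_jL + (W cosα − U + T sinα) tanφ] / [W sinα − T cosα]
Without the anchor: N' = 257.3 kN/m, driving T_d = 136.4 kN/m, resisting R = 0·12.4 + 257.3·tan31.7° = 158.9 kN/m, FS = 1.16.
Setting FS = 1.28 and solving for T:
1.28·(136.4 − T cos23.8°) = 158.9 + T sin23.8°·tan31.7°
T·(sin23.8°·tan31.7° + 1.28·cos23.8°) = 1.28·136.4 − 158.9
T·(0.4035·0.6176 + 1.28·0.9150) = 174.6 − 158.9 = 15.7
T·1.4204 = 15.7
T = 11.1 kN/m

T = 11 kN/m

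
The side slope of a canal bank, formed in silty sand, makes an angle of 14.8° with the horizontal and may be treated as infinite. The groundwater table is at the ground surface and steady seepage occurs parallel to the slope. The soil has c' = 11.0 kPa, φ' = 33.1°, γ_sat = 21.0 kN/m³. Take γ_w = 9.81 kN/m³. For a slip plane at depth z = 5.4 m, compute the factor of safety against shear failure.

FS = 1.71

With seepage parallel to the slope and the water table at the surface, the effective normal stress on the slip plane uses the buoyant unit weight γ' = γ_sat − γ_w while the driving shear stress uses γ_sat:
FS = [c' + γ' z cos²β tanφ'] / [γ_sat z sinβ cosβ]
γ' = 21.0 − 9.81 = 11.19 kN/m³
Numerator = 11.0 + 11.19·5.4·cos²14.8°·tan33.1° = 11.0 + 11.19·5.4·0.9347·0.6519 = 47.821 kPa
Denominator = 21.0·5.4·sin14.8°·cos14.8° = 21.0·5.4·0.2554·0.9668 = 28.007 kPa
FS = 47.821 / 28.007 = 1.707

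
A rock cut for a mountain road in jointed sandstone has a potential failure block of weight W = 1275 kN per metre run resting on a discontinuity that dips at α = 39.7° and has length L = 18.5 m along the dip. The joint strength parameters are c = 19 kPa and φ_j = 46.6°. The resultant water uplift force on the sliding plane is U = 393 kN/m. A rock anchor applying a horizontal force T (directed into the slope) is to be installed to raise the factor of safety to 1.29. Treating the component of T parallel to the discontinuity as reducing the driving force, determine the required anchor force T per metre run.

Resolving forces along and normal to the sliding plane, with the horizontal anchor force T adding T·sinα to the effective normal force and T·cosα acting up the plane against the driving force:
FS = [cL + (W cosα − U + T sinα) tanφ_j] / [W sinα − T cosα]
Without the anchor: N' = 588.0 kN/m, driving T_d = 814.4 kN/m, resisting R = 19·18.5 + 588.0·tan46.6° = 973.3 kN/m, FS = 1.20.
Setting FS = 1.29 and solving for T:
1.29·(814.4 − T cos39.7°) = 973.3 + T sin39.7°·tan46.6°
T·(sin39.7°·tan46.6° + 1.29·cos39.7°) = 1.29·814.4 − 973.3
T·(0.6388·1.0575 + 1.29·0.7694) = 1050.6 − 973.3 = 77.3
T·1.6680 = 77.3
T = 46.4 kN/m

T = 46 kN/m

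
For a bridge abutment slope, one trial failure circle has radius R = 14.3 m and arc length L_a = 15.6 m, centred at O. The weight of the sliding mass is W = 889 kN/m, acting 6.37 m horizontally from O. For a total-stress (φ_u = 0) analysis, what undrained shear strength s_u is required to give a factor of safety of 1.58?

FS = s_u·L_a·R / (W·d), so s_u = FS·W·d / (L_a·R).
s_u = 1.58·889·6.37 / (15.60·14.3) = 8947.4 / 223.08 = 40.11 kPa

s_u = 40.1 kPa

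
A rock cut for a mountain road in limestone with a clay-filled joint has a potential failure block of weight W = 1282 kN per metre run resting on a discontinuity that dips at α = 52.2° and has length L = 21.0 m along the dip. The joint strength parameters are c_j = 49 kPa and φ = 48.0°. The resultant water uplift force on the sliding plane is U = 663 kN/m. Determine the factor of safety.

FS = 1.15

Resolving the block weight along and normal to the plane and applying the Mohr–Coulomb strength on the joint:
N' = W cosα − U = 1282·cos52.2° − 663 = 122.7 kN/m
Driving force T = W sinα = 1282·sin52.2° = 1013.0 kN/m
Resisting force R = c_j·L + N'·tanφ = 49·21.0 + 122.7·tan48.0° = 1029.0 + 136.3 = 1165.3 kN/m
FS = R / T = 1165.3 / 1013.0 = 1.150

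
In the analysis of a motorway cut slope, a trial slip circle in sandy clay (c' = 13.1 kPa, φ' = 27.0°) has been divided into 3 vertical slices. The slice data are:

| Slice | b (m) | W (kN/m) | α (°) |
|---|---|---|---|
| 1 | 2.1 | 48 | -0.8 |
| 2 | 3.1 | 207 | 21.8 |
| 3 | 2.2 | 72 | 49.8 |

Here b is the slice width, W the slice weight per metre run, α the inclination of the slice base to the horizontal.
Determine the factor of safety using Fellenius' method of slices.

FS = 2.00

Ordinary method of slices: FS = Σ[c'·Δl_i + (W_i cosα_i)·tanφ'] / Σ W_i sinα_i, with Δl_i = b_i / cosα_i.
Slice 1: Δl = 2.1/cos(-0.8°) = 2.100 m; N'_1 = 48·cos(-0.8°) = 48.0; c'Δl = 27.51; W sinα = -0.7
Slice 2: Δl = 3.1/cos21.8° = 3.339 m; N'_2 = 207·cos21.8° = 192.2; c'Δl = 43.74; W sinα = 76.9
Slice 3: Δl = 2.2/cos49.8° = 3.408 m; N'_3 = 72·cos49.8° = 46.5; c'Δl = 44.65; W sinα = 55.0
Σc'Δl = 115.9 kN/m; ΣN' = 286.7 kN/m; ΣW sinα = 131.2 kN/m
Resisting = 115.9 + 286.7·tan27.0° = 115.9 + 146.1 = 262.0 kN/m
FS = 262.0 / 131.2 = 1.997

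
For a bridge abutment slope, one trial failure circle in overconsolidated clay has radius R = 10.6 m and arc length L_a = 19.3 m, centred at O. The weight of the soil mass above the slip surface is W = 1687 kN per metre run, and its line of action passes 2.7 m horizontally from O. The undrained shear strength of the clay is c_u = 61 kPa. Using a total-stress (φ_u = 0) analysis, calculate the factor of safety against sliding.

FS = 2.74

Taking moments about the centre O, the resisting moment is provided by the undrained shear strength acting along the arc:
M_R = c_u·L_a·R = 61·19.30·10.6 = 12479.4 kN·m/m
M_D = W·d = 1687·2.7 = 4554.9 kN·m/m
FS = M_R / M_D = 12479.4 / 4554.9 = 2.740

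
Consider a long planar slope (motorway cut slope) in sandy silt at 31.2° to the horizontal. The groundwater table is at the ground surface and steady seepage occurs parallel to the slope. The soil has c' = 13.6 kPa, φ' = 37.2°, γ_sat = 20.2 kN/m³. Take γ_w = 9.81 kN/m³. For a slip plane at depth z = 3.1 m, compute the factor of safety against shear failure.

With seepage parallel to the slope and the water table at the surface, the effective normal stress on the slip plane uses the buoyant unit weight γ' = γ_sat − γ_w while the driving shear stress uses γ_sat:
FS = [c' + γ' z cos²β tanφ'] / [γ_sat z sinβ cosβ]
γ' = 20.2 − 9.81 = 10.39 kN/m³
Numerator = 13.6 + 10.39·3.1·cos²31.2°·tan37.2° = 13.6 + 10.39·3.1·0.7316·0.7590 = 31.487 kPa
Denominator = 20.2·3.1·sin31.2°·cos31.2° = 20.2·3.1·0.5180·0.8554 = 27.747 kPa
FS = 31.487 / 27.747 = 1.135

FS = 1.13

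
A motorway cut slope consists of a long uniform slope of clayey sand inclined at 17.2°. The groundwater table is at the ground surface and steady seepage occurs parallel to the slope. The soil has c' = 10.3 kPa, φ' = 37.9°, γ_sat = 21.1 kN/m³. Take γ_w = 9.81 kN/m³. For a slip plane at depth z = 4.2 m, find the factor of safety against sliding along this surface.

FS = 1.76

With seepage parallel to the slope and the water table at the surface, the effective normal stress on the slip plane uses the buoyant unit weight γ' = γ_sat − γ_w while the driving shear stress uses γ_sat:
FS = [c' + γ' z cos²β tanφ'] / [γ_sat z sinβ cosβ]
γ' = 21.1 − 9.81 = 11.29 kN/m³
Numerator = 10.3 + 11.29·4.2·cos²17.2°·tan37.9° = 10.3 + 11.29·4.2·0.9126·0.7785 = 43.986 kPa
Denominator = 21.1·4.2·sin17.2°·cos17.2° = 21.1·4.2·0.2957·0.9553 = 25.034 kPa
FS = 43.986 / 25.034 = 1.757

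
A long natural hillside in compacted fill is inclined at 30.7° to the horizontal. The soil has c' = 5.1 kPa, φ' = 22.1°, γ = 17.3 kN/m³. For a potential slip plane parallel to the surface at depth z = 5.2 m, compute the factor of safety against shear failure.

For an infinite slope with a slip plane parallel to the surface (no pore pressure): FS = [c' + γz cos²β tanφ'] / [γz sinβ cosβ].
γz = 17.3·5.2 = 89.96 kN/m²
Numerator = 5.1 + 89.96·cos²30.7°·tan22.1° = 5.1 + 89.96·0.7393·0.4061 = 32.108 kPa
Denominator = 89.96·sin30.7°·cos30.7° = 89.96·0.5105·0.8599 = 39.492 kPa
FS = 32.108 / 39.492 = 0.813

FS = 0.81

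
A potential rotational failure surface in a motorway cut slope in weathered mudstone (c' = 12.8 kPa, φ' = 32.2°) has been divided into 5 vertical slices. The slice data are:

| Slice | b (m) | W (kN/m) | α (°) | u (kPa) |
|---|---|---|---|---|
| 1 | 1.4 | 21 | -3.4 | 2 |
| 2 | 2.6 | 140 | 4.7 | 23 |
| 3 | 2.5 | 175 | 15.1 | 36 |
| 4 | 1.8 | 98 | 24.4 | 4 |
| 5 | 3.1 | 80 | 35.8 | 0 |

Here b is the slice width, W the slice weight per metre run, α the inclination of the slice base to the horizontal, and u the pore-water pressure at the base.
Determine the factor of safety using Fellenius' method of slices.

FS = 2.52

Ordinary method of slices: FS = Σ[c'·Δl_i + (W_i cosα_i − u_i·Δl_i)·tanφ'] / Σ W_i sinα_i, with Δl_i = b_i / cosα_i.
Slice 1: Δl = 1.4/cos(-3.4°) = 1.402 m; N'_1 = 21·cos(-3.4°) − 2·1.402 = 18.2; c'Δl = 17.95; W sinα = -1.2
Slice 2: Δl = 2.6/cos4.7° = 2.609 m; N'_2 = 140·cos4.7° − 23·2.609 = 79.5; c'Δl = 33.39; W sinα = 11.5
Slice 3: Δl = 2.5/cos15.1° = 2.589 m; N'_3 = 175·cos15.1° − 36·2.589 = 75.7; c'Δl = 33.14; W sinα = 45.6
Slice 4: Δl = 1.8/cos24.4° = 1.977 m; N'_4 = 98·cos24.4° − 4·1.977 = 81.3; c'Δl = 25.30; W sinα = 40.5
Slice 5: Δl = 3.1/cos35.8° = 3.822 m; N'_5 = 80·cos35.8° − 0·3.822 = 64.9; c'Δl = 48.92; W sinα = 46.8
Σc'Δl = 158.7 kN/m; ΣN' = 319.7 kN/m; ΣW sinα = 143.1 kN/m
Resisting = 158.7 + 319.7·tan32.2° = 158.7 + 201.3 = 360.0 kN/m
FS = 360.0 / 143.1 = 2.516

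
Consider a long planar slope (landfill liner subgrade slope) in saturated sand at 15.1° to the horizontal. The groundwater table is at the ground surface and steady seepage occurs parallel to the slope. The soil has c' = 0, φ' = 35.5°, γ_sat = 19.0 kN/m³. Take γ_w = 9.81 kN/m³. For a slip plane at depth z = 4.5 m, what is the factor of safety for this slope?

FS = 1.28

With seepage parallel to the slope and the water table at the surface, the effective normal stress on the slip plane uses the buoyant unit weight γ' = γ_sat − γ_w while the driving shear stress uses γ_sat:
FS = [c' + γ' z cos²β tanφ'] / [γ_sat z sinβ cosβ]
(For c' = 0 this reduces to FS = (γ'/γ_sat)·tanφ'/tanβ.)
γ' = 19.0 − 9.81 = 9.19 kN/m³
Numerator = 0.0 + 9.19·4.5·cos²15.1°·tan35.5° = 0.0 + 9.19·4.5·0.9321·0.7133 = 27.496 kPa
Denominator = 19.0·4.5·sin15.1°·cos15.1° = 19.0·4.5·0.2605·0.9655 = 21.504 kPa
FS = 27.496 / 21.504 = 1.279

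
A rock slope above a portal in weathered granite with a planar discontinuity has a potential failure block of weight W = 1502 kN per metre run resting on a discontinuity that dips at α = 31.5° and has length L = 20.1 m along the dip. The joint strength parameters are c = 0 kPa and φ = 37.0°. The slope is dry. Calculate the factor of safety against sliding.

FS = 1.23

Resolving the block weight along and normal to the plane and applying the Mohr–Coulomb strength on the joint:
N' = W cosα = 1502·cos31.5° = 1280.7 kN/m
Driving force T = W sinα = 1502·sin31.5° = 784.8 kN/m
Resisting force R = c·L + N'·tanφ = 0·20.1 + 1280.7·tan37.0° = 0.0 + 965.1 = 965.1 kN/m
FS = R / T = 965.1 / 784.8 = 1.230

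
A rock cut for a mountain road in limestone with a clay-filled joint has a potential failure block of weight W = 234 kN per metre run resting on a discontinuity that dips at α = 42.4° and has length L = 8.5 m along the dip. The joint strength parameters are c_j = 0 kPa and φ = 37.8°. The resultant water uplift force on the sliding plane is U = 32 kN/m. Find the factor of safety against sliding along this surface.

Resolving the block weight along and normal to the plane and applying the Mohr–Coulomb strength on the joint:
N' = W cosα − U = 234·cos42.4° − 32 = 140.8 kN/m
Driving force T = W sinα = 234·sin42.4° = 157.8 kN/m
Resisting force R = c_j·L + N'·tanφ = 0·8.5 + 140.8·tan37.8° = 0.0 + 109.2 = 109.2 kN/m
FS = R / T = 109.2 / 157.8 = 0.692

FS = 0.69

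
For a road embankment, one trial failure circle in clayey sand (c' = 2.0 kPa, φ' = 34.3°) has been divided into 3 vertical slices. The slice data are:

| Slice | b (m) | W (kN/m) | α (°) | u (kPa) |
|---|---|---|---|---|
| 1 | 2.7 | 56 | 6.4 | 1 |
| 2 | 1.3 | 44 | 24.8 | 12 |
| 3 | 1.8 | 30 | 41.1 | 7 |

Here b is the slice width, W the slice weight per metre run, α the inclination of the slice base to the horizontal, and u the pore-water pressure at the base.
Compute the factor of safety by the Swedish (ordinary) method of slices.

Ordinary method of slices: FS = Σ[c'·Δl_i + (W_i cosα_i − u_i·Δl_i)·tanφ'] / Σ W_i sinα_i, with Δl_i = b_i / cosα_i.
Slice 1: Δl = 2.7/cos6.4° = 2.717 m; N'_1 = 56·cos6.4° − 1·2.717 = 52.9; c'Δl = 5.43; W sinα = 6.2
Slice 2: Δl = 1.3/cos24.8° = 1.432 m; N'_2 = 44·cos24.8° − 12·1.432 = 22.8; c'Δl = 2.86; W sinα = 18.5
Slice 3: Δl = 1.8/cos41.1° = 2.389 m; N'_3 = 30·cos41.1° − 7·2.389 = 5.9; c'Δl = 4.78; W sinα = 19.7
Σc'Δl = 13.1 kN/m; ΣN' = 81.6 kN/m; ΣW sinα = 44.4 kN/m
Resisting = 13.1 + 81.6·tan34.3° = 13.1 + 55.6 = 68.7 kN/m
FS = 68.7 / 44.4 = 1.547

FS = 1.55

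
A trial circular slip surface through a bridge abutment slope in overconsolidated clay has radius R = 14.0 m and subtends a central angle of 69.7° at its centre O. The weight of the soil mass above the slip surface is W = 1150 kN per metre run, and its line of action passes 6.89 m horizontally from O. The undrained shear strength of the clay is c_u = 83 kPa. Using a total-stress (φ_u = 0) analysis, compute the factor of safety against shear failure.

Taking moments about the centre O, the resisting moment is provided by the undrained shear strength acting along the arc:
Arc length L_a = R·θ = 14.0·(69.7°·π/180) = 14.0·1.2165 = 17.03 m
M_R = c_u·L_a·R = 83·17.03·14.0 = 19789.9 kN·m/m
M_D = W·d = 1150·6.89 = 7923.5 kN·m/m
FS = M_R / M_D = 19789.9 / 7923.5 = 2.498

FS = 2.50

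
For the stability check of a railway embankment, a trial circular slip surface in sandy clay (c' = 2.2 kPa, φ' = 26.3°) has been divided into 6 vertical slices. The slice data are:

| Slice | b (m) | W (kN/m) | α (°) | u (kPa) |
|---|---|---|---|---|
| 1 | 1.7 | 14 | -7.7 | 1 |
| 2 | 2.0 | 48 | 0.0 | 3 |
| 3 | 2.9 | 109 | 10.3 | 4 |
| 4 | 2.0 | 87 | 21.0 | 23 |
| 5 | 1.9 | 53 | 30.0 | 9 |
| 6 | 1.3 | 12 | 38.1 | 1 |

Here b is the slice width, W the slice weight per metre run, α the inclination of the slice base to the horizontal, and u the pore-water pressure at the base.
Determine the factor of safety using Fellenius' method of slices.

FS = 1.62

Ordinary method of slices: FS = Σ[c'·Δl_i + (W_i cosα_i − u_i·Δl_i)·tanφ'] / Σ W_i sinα_i, with Δl_i = b_i / cosα_i.
Slice 1: Δl = 1.7/cos(-7.7°) = 1.715 m; N'_1 = 14·cos(-7.7°) − 1·1.715 = 12.2; c'Δl = 3.77; W sinα = -1.9
Slice 2: Δl = 2.0/cos0.0° = 2.000 m; N'_2 = 48·cos0.0° − 3·2.000 = 42.0; c'Δl = 4.40; W sinα = 0.0
Slice 3: Δl = 2.9/cos10.3° = 2.947 m; N'_3 = 109·cos10.3° − 4·2.947 = 95.5; c'Δl = 6.48; W sinα = 19.5
Slice 4: Δl = 2.0/cos21.0° = 2.142 m; N'_4 = 87·cos21.0° − 23·2.142 = 31.9; c'Δl = 4.71; W sinα = 31.2
Slice 5: Δl = 1.9/cos30.0° = 2.194 m; N'_5 = 53·cos30.0° − 9·2.194 = 26.2; c'Δl = 4.83; W sinα = 26.5
Slice 6: Δl = 1.3/cos38.1° = 1.652 m; N'_6 = 12·cos38.1° − 1·1.652 = 7.8; c'Δl = 3.63; W sinα = 7.4
Σc'Δl = 27.8 kN/m; ΣN' = 215.5 kN/m; ΣW sinα = 82.7 kN/m
Resisting = 27.8 + 215.5·tan26.3° = 27.8 + 106.5 = 134.3 kN/m
FS = 134.3 / 82.7 = 1.625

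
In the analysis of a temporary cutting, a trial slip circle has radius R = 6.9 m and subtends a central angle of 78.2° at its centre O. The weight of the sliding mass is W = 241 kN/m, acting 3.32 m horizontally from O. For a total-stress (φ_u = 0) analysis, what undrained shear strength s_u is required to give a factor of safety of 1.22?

s_u = 15.0 kPa

FS = s_u·L_a·R / (W·d), so s_u = FS·W·d / (L_a·R).
Arc length L_a = R·θ = 6.9·(78.2°·π/180) = 6.9·1.3648 = 9.42 m
s_u = 1.22·241·3.32 / (9.42·6.9) = 976.1 / 64.98 = 15.02 kPa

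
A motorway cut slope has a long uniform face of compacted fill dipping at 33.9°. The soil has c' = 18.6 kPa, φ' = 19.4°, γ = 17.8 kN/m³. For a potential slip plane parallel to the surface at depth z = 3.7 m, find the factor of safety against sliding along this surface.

FS = 1.13

For an infinite slope with a slip plane parallel to the surface (no pore pressure): FS = [c' + γz cos²β tanφ'] / [γz sinβ cosβ].
γz = 17.8·3.7 = 65.86 kN/m²
Numerator = 18.6 + 65.86·cos²33.9°·tan19.4° = 18.6 + 65.86·0.6889·0.3522 = 34.578 kPa
Denominator = 65.86·sin33.9°·cos33.9° = 65.86·0.5577·0.8300 = 30.489 kPa
FS = 34.578 / 30.489 = 1.134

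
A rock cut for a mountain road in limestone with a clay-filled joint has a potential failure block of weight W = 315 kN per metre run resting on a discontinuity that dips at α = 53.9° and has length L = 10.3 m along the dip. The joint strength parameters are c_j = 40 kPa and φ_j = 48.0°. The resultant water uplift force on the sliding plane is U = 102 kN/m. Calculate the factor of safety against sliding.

FS = 1.98

Resolving the block weight along and normal to the plane and applying the Mohr–Coulomb strength on the joint:
N' = W cosα − U = 315·cos53.9° − 102 = 83.6 kN/m
Driving force T = W sinα = 315·sin53.9° = 254.5 kN/m
Resisting force R = c_j·L + N'·tanφ_j = 40·10.3 + 83.6·tan48.0° = 412.0 + 92.8 = 504.8 kN/m
FS = R / T = 504.8 / 254.5 = 1.984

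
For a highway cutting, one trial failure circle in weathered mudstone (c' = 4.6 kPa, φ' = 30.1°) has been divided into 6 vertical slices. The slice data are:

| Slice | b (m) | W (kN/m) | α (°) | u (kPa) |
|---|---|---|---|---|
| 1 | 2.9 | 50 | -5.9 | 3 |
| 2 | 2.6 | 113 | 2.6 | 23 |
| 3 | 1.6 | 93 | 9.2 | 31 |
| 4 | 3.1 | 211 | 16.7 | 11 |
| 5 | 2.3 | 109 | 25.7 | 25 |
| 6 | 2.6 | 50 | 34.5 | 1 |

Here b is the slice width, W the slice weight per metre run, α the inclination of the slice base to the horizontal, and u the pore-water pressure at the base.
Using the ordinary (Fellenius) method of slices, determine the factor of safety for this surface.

FS = 1.93

Ordinary method of slices: FS = Σ[c'·Δl_i + (W_i cosα_i − u_i·Δl_i)·tanφ'] / Σ W_i sinα_i, with Δl_i = b_i / cosα_i.
Slice 1: Δl = 2.9/cos(-5.9°) = 2.915 m; N'_1 = 50·cos(-5.9°) − 3·2.915 = 41.0; c'Δl = 13.41; W sinα = -5.1
Slice 2: Δl = 2.6/cos2.6° = 2.603 m; N'_2 = 113·cos2.6° − 23·2.603 = 53.0; c'Δl = 11.97; W sinα = 5.1
Slice 3: Δl = 1.6/cos9.2° = 1.621 m; N'_3 = 93·cos9.2° − 31·1.621 = 41.6; c'Δl = 7.46; W sinα = 14.9
Slice 4: Δl = 3.1/cos16.7° = 3.237 m; N'_4 = 211·cos16.7° − 11·3.237 = 166.5; c'Δl = 14.89; W sinα = 60.6
Slice 5: Δl = 2.3/cos25.7° = 2.553 m; N'_5 = 109·cos25.7° − 25·2.553 = 34.4; c'Δl = 11.74; W sinα = 47.3
Slice 6: Δl = 2.6/cos34.5° = 3.155 m; N'_6 = 50·cos34.5° − 1·3.155 = 38.1; c'Δl = 14.51; W sinα = 28.3
Σc'Δl = 74.0 kN/m; ΣN' = 374.5 kN/m; ΣW sinα = 151.1 kN/m
Resisting = 74.0 + 374.5·tan30.1° = 74.0 + 217.1 = 291.1 kN/m
FS = 291.1 / 151.1 = 1.927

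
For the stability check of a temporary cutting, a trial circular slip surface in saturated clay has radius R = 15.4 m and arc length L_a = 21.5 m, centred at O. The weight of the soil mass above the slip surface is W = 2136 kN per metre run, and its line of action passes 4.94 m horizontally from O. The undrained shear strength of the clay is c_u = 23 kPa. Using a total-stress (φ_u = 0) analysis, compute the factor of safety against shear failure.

FS = 0.72

Taking moments about the centre O, the resisting moment is provided by the undrained shear strength acting along the arc:
M_R = c_u·L_a·R = 23·21.50·15.4 = 7615.3 kN·m/m
M_D = W·d = 2136·4.94 = 10551.8 kN·m/m
FS = M_R / M_D = 7615.3 / 10551.8 = 0.722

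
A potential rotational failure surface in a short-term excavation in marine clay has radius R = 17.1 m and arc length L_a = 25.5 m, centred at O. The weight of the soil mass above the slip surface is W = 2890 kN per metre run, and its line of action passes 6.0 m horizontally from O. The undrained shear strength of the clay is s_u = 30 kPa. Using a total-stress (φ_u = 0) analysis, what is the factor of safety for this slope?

Taking moments about the centre O, the resisting moment is provided by the undrained shear strength acting along the arc:
M_R = s_u·L_a·R = 30·25.50·17.1 = 13081.5 kN·m/m
M_D = W·d = 2890·6.0 = 17340.0 kN·m/m
FS = M_R / M_D = 13081.5 / 17340.0 = 0.754

FS = 0.75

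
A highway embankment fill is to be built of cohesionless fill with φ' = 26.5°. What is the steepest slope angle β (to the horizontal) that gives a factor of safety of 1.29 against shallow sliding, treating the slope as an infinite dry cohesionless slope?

β = 21.1°

For an infinite dry cohesionless slope FS = tanφ'/tanβ, so tanβ = tanφ' / FS.
tanβ = tan26.5° / 1.29 = 0.4986 / 1.29 = 0.3865
β = arctan(0.3865) = 21.13°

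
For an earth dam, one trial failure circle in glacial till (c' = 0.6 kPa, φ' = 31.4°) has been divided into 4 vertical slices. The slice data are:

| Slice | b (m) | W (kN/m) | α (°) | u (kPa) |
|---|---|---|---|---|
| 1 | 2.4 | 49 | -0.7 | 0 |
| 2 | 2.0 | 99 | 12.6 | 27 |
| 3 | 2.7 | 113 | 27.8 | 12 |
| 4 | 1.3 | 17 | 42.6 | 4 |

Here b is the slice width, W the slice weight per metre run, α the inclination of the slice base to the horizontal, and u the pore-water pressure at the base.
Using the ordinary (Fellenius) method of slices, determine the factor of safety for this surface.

Ordinary method of slices: FS = Σ[c'·Δl_i + (W_i cosα_i − u_i·Δl_i)·tanφ'] / Σ W_i sinα_i, with Δl_i = b_i / cosα_i.
Slice 1: Δl = 2.4/cos(-0.7°) = 2.400 m; N'_1 = 49·cos(-0.7°) − 0·2.400 = 49.0; c'Δl = 1.44; W sinα = -0.6
Slice 2: Δl = 2.0/cos12.6° = 2.049 m; N'_2 = 99·cos12.6° − 27·2.049 = 41.3; c'Δl = 1.23; W sinα = 21.6
Slice 3: Δl = 2.7/cos27.8° = 3.052 m; N'_3 = 113·cos27.8° − 12·3.052 = 63.3; c'Δl = 1.83; W sinα = 52.7
Slice 4: Δl = 1.3/cos42.6° = 1.766 m; N'_4 = 17·cos42.6° − 4·1.766 = 5.4; c'Δl = 1.06; W sinα = 11.5
Σc'Δl = 5.6 kN/m; ΣN' = 159.1 kN/m; ΣW sinα = 85.2 kN/m
Resisting = 5.6 + 159.1·tan31.4° = 5.6 + 97.1 = 102.7 kN/m
FS = 102.7 / 85.2 = 1.205

FS = 1.20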